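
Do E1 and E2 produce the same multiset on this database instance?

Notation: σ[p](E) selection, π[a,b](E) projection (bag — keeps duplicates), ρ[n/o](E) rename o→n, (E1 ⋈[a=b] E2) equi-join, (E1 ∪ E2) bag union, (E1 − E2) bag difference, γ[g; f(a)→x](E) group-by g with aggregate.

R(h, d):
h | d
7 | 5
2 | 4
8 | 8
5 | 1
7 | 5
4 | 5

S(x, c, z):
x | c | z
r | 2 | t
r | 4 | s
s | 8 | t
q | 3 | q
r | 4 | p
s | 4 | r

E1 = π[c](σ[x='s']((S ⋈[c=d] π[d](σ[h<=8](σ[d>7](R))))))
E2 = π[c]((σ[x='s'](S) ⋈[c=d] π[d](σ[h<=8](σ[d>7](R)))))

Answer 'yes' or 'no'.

E1 subexpression sizes:
  S → 6
  R → 6
  σ[d>7](R) → 1
  σ[h<=8](σ[d>7](R)) → 1
  π[d](σ[h<=8](σ[d>7](R))) → 1
  (S ⋈[c=d] π[d](σ[h<=8](σ[d>7](R)))) → 1
  σ[x='s']((S ⋈[c=d] π[d](σ[h<=8](σ[d>7](R))))) → 1
  π[c](σ[x='s']((S ⋈[c=d] π[d](σ[h<=8](σ[d>7](R)))))) → 1
E2 subexpression sizes:
  S → 6
  σ[x='s'](S) → 2
  R → 6
  σ[d>7](R) → 1
  σ[h<=8](σ[d>7](R)) → 1
  π[d](σ[h<=8](σ[d>7](R))) → 1
  (σ[x='s'](S) ⋈[c=d] π[d](σ[h<=8](σ[d>7](R)))) → 1
  π[c]((σ[x='s'](S) ⋈[c=d] π[d](σ[h<=8](σ[d>7](R))))) → 1

E1 and E2 produce the same multiset:
c
8

yes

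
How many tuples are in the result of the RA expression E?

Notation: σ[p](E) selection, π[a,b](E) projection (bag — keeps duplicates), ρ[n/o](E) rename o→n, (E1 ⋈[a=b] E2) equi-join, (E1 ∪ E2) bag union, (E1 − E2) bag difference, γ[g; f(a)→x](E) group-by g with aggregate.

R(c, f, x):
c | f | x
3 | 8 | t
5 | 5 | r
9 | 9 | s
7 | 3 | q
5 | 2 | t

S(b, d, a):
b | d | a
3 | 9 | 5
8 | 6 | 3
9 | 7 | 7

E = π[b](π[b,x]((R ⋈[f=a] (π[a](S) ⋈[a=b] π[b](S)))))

Per-node cardinality:
  R → 5
  S → 3
  π[a](S) → 3
  S → 3
  π[b](S) → 3
  (π[a](S) ⋈[a=b] π[b](S)) → 1
  (R ⋈[f=a] (π[a](S) ⋈[a=b] π[b](S))) → 1
  π[b,x]((R ⋈[f=a] (π[a](S) ⋈[a=b] π[b](S)))) → 1
  π[b](π[b,x]((R ⋈[f=a] (π[a](S) ⋈[a=b] π[b](S))))) → 1

|E| = 1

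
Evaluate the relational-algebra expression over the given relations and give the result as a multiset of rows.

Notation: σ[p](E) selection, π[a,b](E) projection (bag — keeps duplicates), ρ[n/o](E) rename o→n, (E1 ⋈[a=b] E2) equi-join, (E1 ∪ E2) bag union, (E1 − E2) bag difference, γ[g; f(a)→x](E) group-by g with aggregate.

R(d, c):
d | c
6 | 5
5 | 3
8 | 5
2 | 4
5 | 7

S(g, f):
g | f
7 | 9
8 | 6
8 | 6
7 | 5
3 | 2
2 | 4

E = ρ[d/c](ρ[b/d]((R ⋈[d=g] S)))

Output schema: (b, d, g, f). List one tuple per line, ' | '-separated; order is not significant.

Row counts bottom-up:
  R → 5
  S → 6
  (R ⋈[d=g] S) → 3
  ρ[b/d]((R ⋈[d=g] S)) → 3
  ρ[d/c](ρ[b/d]((R ⋈[d=g] S))) → 3

== RESULT ==
b | d | g | f
2 | 4 | 2 | 4
8 | 5 | 8 | 6
8 | 5 | 8 | 6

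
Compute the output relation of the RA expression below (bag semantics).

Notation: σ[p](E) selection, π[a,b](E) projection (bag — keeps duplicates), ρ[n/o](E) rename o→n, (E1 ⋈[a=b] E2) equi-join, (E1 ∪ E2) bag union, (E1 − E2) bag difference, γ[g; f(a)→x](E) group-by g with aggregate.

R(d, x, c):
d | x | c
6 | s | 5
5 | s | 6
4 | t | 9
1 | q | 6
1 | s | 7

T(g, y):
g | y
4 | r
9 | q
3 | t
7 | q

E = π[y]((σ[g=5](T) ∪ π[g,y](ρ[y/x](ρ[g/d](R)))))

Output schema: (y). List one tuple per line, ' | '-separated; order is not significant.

Stepwise |·|:
  T → 4
  σ[g=5](T) → 0
  R → 5
  ρ[g/d](R) → 5
  ρ[y/x](ρ[g/d](R)) → 5
  π[g,y](ρ[y/x](ρ[g/d](R))) → 5
  (σ[g=5](T) ∪ π[g,y](ρ[y/x](ρ[g/d](R)))) → 5
  π[y]((σ[g=5](T) ∪ π[g,y](ρ[y/x](ρ[g/d](R))))) → 5

== RESULT ==
y
q
s
s
s
t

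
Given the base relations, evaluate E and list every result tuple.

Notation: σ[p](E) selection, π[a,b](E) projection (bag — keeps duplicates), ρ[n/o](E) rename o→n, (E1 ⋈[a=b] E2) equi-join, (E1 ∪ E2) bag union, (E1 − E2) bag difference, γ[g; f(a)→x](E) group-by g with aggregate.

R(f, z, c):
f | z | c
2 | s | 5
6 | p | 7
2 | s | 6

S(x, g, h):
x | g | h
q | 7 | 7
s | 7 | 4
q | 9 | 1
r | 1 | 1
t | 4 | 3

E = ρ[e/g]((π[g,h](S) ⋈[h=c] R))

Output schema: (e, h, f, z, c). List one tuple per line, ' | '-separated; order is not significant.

Per-node cardinality:
  S → 5
  π[g,h](S) → 5
  R → 3
  (π[g,h](S) ⋈[h=c] R) → 1
  ρ[e/g]((π[g,h](S) ⋈[h=c] R)) → 1

== RESULT ==
e | h | f | z | c
7 | 7 | 6 | p | 7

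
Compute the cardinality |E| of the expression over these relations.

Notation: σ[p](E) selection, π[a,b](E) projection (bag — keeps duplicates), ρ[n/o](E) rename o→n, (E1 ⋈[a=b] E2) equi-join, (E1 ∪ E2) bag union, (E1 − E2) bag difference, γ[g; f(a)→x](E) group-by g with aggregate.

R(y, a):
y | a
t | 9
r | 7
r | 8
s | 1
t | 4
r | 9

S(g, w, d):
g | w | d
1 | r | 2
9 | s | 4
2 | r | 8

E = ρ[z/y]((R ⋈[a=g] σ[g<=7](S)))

Per-node cardinality:
  R → 6
  S → 3
  σ[g<=7](S) → 2
  (R ⋈[a=g] σ[g<=7](S)) → 1
  ρ[z/y]((R ⋈[a=g] σ[g<=7](S))) → 1

|E| = 1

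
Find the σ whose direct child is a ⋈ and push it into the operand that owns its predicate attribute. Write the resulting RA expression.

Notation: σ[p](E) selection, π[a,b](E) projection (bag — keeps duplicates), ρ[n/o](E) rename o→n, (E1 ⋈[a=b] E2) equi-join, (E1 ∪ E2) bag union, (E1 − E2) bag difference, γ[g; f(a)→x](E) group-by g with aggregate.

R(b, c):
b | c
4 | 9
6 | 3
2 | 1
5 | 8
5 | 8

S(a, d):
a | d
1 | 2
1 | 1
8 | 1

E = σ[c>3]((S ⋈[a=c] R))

σ filters on c, owned by the right side.
E' = (S ⋈[a=c] σ[c>3](R))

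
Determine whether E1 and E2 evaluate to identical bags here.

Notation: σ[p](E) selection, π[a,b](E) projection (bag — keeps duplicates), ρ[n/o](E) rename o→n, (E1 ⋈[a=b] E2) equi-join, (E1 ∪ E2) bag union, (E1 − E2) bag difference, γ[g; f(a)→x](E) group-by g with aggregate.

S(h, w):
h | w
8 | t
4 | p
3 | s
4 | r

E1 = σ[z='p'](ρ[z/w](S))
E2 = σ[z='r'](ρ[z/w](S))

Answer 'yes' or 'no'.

E1 per-node cardinality:
  S → 4
  ρ[z/w](S) → 4
  σ[z='p'](ρ[z/w](S)) → 1
E2 per-node cardinality:
  S → 4
  ρ[z/w](S) → 4
  σ[z='r'](ρ[z/w](S)) → 1

E1 result:
h | z
4 | p
E2 result:
h | z
4 | r
Witness: (4, 'r') appears 0× in E1 but 1× in E2.

no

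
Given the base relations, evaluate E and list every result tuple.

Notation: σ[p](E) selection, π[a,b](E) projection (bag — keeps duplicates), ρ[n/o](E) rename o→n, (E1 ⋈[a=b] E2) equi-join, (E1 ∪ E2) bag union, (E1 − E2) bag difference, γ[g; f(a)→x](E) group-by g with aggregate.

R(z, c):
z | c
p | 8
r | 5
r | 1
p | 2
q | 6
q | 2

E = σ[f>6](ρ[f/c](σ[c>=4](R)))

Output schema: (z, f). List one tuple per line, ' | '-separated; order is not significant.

Per-node cardinality:
  R → 6
  σ[c>=4](R) → 3
  ρ[f/c](σ[c>=4](R)) → 3
  σ[f>6](ρ[f/c](σ[c>=4](R))) → 1

== RESULT ==
z | f
p | 8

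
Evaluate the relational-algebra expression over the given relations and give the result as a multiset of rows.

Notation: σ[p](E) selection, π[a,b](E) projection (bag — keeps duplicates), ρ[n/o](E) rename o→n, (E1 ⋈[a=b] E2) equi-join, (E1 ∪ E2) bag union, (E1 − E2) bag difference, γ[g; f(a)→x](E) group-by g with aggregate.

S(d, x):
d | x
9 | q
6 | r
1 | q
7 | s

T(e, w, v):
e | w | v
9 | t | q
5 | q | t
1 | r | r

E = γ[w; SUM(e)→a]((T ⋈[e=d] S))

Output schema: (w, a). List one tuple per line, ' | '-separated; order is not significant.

Per-node cardinality:
  T → 3
  S → 4
  (T ⋈[e=d] S) → 2
  γ[w; SUM(e)→a]((T ⋈[e=d] S)) → 2

== RESULT ==
w | a
r | 1
t | 9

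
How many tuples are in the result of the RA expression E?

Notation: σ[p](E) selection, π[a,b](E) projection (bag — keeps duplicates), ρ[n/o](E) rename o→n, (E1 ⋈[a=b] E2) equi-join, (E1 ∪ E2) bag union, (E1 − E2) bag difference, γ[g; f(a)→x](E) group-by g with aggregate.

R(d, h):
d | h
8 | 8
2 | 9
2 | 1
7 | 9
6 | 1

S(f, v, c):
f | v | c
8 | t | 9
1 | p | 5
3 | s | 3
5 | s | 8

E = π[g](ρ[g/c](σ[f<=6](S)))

Stepwise |·|:
  S → 4
  σ[f<=6](S) → 3
  ρ[g/c](σ[f<=6](S)) → 3
  π[g](ρ[g/c](σ[f<=6](S))) → 3

|E| = 3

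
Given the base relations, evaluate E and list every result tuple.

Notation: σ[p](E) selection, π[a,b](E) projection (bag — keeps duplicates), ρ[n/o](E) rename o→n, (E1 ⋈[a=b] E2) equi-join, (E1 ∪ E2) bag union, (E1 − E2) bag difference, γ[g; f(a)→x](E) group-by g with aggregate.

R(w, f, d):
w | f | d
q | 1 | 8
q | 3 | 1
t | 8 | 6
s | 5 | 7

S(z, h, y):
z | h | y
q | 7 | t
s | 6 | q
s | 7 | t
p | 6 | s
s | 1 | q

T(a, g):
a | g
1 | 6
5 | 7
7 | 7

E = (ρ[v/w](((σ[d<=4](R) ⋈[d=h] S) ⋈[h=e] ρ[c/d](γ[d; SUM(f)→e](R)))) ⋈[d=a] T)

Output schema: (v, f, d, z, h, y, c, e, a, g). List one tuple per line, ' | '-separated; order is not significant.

Subexpression sizes:
  R → 4
  σ[d<=4](R) → 1
  S → 5
  (σ[d<=4](R) ⋈[d=h] S) → 1
  R → 4
  γ[d; SUM(f)→e](R) → 4
  ρ[c/d](γ[d; SUM(f)→e](R)) → 4
  ((σ[d<=4](R) ⋈[d=h] S) ⋈[h=e] ρ[c/d](γ[d; SUM(f)→e](R))) → 1
  ρ[v/w](((σ[d<=4](R) ⋈[d=h] S) ⋈[h=e] ρ[c/d](γ[d; SUM(f)→e](R)))) → 1
  T → 3
  (ρ[v/w](((σ[d<=4](R) ⋈[d=h] S) ⋈[h=e] ρ[c/d](γ[d; SUM(f)→e](R)))) ⋈[d=a] T) → 1

== RESULT ==
v | f | d | z | h | y | c | e | a | g
q | 3 | 1 | s | 1 | q | 8 | 1 | 1 | 6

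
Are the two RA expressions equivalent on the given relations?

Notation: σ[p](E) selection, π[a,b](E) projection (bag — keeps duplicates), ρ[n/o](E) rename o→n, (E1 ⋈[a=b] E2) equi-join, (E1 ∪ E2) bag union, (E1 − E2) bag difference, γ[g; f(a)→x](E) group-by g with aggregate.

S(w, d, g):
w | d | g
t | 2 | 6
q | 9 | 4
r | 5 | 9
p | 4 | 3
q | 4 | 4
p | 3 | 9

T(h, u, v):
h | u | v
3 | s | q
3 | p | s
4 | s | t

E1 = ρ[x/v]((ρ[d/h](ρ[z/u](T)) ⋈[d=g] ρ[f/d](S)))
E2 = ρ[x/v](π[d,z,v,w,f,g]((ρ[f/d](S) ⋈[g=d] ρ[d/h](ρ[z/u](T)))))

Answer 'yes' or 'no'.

E1 per-node cardinality:
  T → 3
  ρ[z/u](T) → 3
  ρ[d/h](ρ[z/u](T)) → 3
  S → 6
  ρ[f/d](S) → 6
  (ρ[d/h](ρ[z/u](T)) ⋈[d=g] ρ[f/d](S)) → 4
  ρ[x/v]((ρ[d/h](ρ[z/u](T)) ⋈[d=g] ρ[f/d](S))) → 4
E2 per-node cardinality:
  S → 6
  ρ[f/d](S) → 6
  T → 3
  ρ[z/u](T) → 3
  ρ[d/h](ρ[z/u](T)) → 3
  (ρ[f/d](S) ⋈[g=d] ρ[d/h](ρ[z/u](T))) → 4
  π[d,z,v,w,f,g]((ρ[f/d](S) ⋈[g=d] ρ[d/h](ρ[z/u](T)))) → 4
  ρ[x/v](π[d,z,v,w,f,g]((ρ[f/d](S) ⋈[g=d] ρ[d/h](ρ[z/u](T))))) → 4

E1 and E2 produce the same multiset:
d | z | x | w | f | g
3 | p | s | p | 4 | 3
3 | s | q | p | 4 | 3
4 | s | t | q | 4 | 4
4 | s | t | q | 9 | 4

yes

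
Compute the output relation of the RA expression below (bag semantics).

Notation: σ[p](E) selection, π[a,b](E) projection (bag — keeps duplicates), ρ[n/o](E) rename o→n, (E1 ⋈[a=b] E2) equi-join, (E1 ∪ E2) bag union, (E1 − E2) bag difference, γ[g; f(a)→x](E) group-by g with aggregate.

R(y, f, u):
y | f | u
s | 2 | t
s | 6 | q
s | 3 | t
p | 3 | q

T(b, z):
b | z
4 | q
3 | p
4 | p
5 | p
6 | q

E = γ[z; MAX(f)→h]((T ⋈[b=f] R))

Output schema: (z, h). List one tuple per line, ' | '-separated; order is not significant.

Row counts bottom-up:
  T → 5
  R → 4
  (T ⋈[b=f] R) → 3
  γ[z; MAX(f)→h]((T ⋈[b=f] R)) → 2

== RESULT ==
z | h
p | 3
q | 6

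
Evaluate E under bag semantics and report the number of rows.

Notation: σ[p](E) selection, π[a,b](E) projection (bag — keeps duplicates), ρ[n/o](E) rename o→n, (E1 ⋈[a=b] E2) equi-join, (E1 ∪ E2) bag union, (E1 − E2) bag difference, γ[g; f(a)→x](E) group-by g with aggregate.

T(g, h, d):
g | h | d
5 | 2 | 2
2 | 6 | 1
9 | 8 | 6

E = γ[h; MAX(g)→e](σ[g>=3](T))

Row counts bottom-up:
  T → 3
  σ[g>=3](T) → 2
  γ[h; MAX(g)→e](σ[g>=3](T)) → 2

|E| = 2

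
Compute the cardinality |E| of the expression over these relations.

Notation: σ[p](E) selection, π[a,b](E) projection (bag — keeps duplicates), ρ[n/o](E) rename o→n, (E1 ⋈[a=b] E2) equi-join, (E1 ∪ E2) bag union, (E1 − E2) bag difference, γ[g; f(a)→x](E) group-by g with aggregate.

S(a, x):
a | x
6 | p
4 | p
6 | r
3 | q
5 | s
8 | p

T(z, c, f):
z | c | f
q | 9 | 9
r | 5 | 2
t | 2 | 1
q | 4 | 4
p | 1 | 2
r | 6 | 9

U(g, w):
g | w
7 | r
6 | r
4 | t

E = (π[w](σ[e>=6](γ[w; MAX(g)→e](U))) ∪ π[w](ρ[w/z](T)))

Subexpression sizes:
  U → 3
  γ[w; MAX(g)→e](U) → 2
  σ[e>=6](γ[w; MAX(g)→e](U)) → 1
  π[w](σ[e>=6](γ[w; MAX(g)→e](U))) → 1
  T → 6
  ρ[w/z](T) → 6
  π[w](ρ[w/z](T)) → 6
  (π[w](σ[e>=6](γ[w; MAX(g)→e](U))) ∪ π[w](ρ[w/z](T))) → 7

|E| = 7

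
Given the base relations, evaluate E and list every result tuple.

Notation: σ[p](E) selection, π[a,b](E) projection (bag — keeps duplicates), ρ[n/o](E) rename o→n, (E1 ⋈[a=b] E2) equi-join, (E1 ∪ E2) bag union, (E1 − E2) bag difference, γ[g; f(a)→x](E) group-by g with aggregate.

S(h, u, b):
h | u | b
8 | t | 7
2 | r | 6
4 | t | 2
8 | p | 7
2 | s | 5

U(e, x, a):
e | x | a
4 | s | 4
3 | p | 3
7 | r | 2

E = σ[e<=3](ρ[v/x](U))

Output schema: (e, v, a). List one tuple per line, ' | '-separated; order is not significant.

Per-node cardinality:
  U → 3
  ρ[v/x](U) → 3
  σ[e<=3](ρ[v/x](U)) → 1

== RESULT ==
e | v | a
3 | p | 3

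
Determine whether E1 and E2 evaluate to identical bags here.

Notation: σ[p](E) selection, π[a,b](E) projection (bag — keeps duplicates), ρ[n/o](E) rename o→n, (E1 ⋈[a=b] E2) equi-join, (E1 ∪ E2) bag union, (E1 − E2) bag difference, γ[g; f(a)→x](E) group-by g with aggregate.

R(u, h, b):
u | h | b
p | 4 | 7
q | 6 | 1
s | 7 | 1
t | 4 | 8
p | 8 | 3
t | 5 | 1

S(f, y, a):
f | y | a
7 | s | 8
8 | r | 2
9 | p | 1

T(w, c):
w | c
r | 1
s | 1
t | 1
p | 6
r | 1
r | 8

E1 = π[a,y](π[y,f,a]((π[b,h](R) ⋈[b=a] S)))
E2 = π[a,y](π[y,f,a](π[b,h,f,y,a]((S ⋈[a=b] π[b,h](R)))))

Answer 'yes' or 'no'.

E1 row counts bottom-up:
  R → 6
  π[b,h](R) → 6
  S → 3
  (π[b,h](R) ⋈[b=a] S) → 4
  π[y,f,a]((π[b,h](R) ⋈[b=a] S)) → 4
  π[a,y](π[y,f,a]((π[b,h](R) ⋈[b=a] S))) → 4
E2 row counts bottom-up:
  S → 3
  R → 6
  π[b,h](R) → 6
  (S ⋈[a=b] π[b,h](R)) → 4
  π[b,h,f,y,a]((S ⋈[a=b] π[b,h](R))) → 4
  π[y,f,a](π[b,h,f,y,a]((S ⋈[a=b] π[b,h](R)))) → 4
  π[a,y](π[y,f,a](π[b,h,f,y,a]((S ⋈[a=b] π[b,h](R))))) → 4

E1 and E2 produce the same multiset:
a | y
1 | p
1 | p
1 | p
8 | s

yes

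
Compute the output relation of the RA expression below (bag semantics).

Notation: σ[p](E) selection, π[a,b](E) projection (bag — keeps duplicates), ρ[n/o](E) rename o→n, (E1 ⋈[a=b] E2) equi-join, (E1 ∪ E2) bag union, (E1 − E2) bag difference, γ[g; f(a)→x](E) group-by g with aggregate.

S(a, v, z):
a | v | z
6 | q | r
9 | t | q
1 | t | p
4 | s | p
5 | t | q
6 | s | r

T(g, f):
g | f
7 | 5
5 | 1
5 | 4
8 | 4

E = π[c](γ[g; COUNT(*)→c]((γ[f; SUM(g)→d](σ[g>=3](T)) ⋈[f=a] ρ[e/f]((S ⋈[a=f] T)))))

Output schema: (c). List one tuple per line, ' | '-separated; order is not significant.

Row counts bottom-up:
  T → 4
  σ[g>=3](T) → 4
  γ[f; SUM(g)→d](σ[g>=3](T)) → 3
  S → 6
  T → 4
  (S ⋈[a=f] T) → 4
  ρ[e/f]((S ⋈[a=f] T)) → 4
  (γ[f; SUM(g)→d](σ[g>=3](T)) ⋈[f=a] ρ[e/f]((S ⋈[a=f] T))) → 4
  γ[g; COUNT(*)→c]((γ[f; SUM(g)→d](σ[g>=3](T)) ⋈[f=a] ρ[e/f]((S ⋈[a=f] T)))) → 3
  π[c](γ[g; COUNT(*)→c]((γ[f; SUM(g)→d](σ[g>=3](T)) ⋈[f=a] ρ[e/f]((S ⋈[a=f] T))))) → 3

== RESULT ==
c
1
1
2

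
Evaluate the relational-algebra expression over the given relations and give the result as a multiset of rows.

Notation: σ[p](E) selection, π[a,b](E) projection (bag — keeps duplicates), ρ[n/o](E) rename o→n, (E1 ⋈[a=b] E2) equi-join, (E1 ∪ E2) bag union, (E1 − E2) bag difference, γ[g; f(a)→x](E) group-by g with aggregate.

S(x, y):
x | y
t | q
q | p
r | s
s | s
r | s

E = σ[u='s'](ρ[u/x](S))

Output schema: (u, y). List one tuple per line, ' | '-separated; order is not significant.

Per-node cardinality:
  S → 5
  ρ[u/x](S) → 5
  σ[u='s'](ρ[u/x](S)) → 1

== RESULT ==
u | y
s | s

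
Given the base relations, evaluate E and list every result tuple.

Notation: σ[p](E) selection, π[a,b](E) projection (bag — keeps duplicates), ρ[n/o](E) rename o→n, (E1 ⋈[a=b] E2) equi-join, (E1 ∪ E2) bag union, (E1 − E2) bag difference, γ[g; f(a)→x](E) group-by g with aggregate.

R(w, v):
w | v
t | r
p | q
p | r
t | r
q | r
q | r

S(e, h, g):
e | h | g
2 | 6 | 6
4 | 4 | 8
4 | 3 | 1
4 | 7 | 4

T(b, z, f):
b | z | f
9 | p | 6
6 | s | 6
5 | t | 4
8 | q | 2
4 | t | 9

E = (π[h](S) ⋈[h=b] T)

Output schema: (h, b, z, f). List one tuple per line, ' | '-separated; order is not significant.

Stepwise |·|:
  S → 4
  π[h](S) → 4
  T → 5
  (π[h](S) ⋈[h=b] T) → 2

== RESULT ==
h | b | z | f
4 | 4 | t | 9
6 | 6 | s | 6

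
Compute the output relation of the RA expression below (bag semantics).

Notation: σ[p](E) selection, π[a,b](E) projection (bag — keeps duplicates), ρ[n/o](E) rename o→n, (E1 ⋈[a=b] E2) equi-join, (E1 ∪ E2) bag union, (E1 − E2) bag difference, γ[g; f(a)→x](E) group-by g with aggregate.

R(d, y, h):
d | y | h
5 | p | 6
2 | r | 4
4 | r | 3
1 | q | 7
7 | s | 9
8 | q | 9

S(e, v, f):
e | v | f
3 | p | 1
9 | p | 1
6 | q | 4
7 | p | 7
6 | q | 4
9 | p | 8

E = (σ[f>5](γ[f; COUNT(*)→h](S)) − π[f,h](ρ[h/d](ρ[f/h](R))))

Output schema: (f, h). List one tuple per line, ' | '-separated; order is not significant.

Per-node cardinality:
  S → 6
  γ[f; COUNT(*)→h](S) → 4
  σ[f>5](γ[f; COUNT(*)→h](S)) → 2
  R → 6
  ρ[f/h](R) → 6
  ρ[h/d](ρ[f/h](R)) → 6
  π[f,h](ρ[h/d](ρ[f/h](R))) → 6
  (σ[f>5](γ[f; COUNT(*)→h](S)) − π[f,h](ρ[h/d](ρ[f/h](R)))) → 1

== RESULT ==
f | h
8 | 1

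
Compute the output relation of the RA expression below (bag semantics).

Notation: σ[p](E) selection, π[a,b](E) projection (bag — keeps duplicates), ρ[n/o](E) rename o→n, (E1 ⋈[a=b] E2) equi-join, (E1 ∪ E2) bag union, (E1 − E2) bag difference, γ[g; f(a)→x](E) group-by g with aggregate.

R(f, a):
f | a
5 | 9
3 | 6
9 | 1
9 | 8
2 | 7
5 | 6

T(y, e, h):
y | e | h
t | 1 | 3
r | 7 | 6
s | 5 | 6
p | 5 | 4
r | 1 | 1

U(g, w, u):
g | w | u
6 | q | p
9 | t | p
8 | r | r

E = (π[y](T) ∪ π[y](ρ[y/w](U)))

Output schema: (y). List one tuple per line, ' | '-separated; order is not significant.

Subexpression sizes:
  T → 5
  π[y](T) → 5
  U → 3
  ρ[y/w](U) → 3
  π[y](ρ[y/w](U)) → 3
  (π[y](T) ∪ π[y](ρ[y/w](U))) → 8

== RESULT ==
y
p
q
r
r
r
s
t
t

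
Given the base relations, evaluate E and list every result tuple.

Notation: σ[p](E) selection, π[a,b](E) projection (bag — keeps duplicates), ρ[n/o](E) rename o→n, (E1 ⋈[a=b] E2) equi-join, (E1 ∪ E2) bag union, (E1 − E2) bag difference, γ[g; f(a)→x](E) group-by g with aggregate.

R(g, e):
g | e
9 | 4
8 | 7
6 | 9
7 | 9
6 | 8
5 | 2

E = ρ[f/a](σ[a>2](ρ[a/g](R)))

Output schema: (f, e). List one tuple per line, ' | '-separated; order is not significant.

Subexpression sizes:
  R → 6
  ρ[a/g](R) → 6
  σ[a>2](ρ[a/g](R)) → 6
  ρ[f/a](σ[a>2](ρ[a/g](R))) → 6

== RESULT ==
f | e
5 | 2
6 | 8
6 | 9
7 | 9
8 | 7
9 | 4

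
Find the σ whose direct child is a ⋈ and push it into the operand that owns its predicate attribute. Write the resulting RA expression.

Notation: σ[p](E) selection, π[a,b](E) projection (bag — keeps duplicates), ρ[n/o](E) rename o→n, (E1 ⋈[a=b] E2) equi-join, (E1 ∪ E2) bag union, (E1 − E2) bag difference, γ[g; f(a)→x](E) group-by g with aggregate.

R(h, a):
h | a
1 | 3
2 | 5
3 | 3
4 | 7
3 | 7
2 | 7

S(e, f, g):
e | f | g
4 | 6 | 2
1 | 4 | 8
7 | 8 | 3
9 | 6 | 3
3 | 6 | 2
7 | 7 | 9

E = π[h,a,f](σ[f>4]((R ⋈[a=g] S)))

σ filters on f, owned by the right side.
E' = π[h,a,f]((R ⋈[a=g] σ[f>4](S)))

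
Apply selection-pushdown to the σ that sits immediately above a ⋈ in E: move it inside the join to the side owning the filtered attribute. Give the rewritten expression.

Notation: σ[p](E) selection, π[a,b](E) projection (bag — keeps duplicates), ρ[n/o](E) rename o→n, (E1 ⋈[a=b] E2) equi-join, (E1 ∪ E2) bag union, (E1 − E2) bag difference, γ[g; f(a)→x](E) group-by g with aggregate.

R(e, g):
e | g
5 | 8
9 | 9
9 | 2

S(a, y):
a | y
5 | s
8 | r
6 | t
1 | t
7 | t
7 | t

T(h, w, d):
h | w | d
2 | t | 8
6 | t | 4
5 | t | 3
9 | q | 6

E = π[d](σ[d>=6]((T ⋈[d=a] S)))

σ filters on d, owned by the left side.
E' = π[d]((σ[d>=6](T) ⋈[d=a] S))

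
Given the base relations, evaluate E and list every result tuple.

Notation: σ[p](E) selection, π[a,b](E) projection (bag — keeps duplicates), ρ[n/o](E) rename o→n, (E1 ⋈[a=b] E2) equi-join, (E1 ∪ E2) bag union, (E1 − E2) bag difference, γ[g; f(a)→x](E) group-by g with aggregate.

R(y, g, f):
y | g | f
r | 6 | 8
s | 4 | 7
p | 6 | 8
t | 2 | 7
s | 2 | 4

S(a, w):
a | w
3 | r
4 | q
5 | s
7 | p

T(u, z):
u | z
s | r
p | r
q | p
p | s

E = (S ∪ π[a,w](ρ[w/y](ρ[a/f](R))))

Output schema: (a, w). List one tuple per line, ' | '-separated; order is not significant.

Per-node cardinality:
  S → 4
  R → 5
  ρ[a/f](R) → 5
  ρ[w/y](ρ[a/f](R)) → 5
  π[a,w](ρ[w/y](ρ[a/f](R))) → 5
  (S ∪ π[a,w](ρ[w/y](ρ[a/f](R)))) → 9

== RESULT ==
a | w
3 | r
4 | q
4 | s
5 | s
7 | p
7 | s
7 | t
8 | p
8 | r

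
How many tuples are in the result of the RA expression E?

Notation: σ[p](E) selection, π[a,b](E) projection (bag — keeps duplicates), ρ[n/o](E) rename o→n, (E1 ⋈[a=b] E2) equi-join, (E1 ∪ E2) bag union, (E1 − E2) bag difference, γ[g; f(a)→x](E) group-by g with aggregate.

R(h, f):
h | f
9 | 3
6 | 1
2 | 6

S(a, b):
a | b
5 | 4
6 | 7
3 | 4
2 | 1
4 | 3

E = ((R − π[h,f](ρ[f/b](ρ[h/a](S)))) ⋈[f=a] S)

Subexpression sizes:
  R → 3
  S → 5
  ρ[h/a](S) → 5
  ρ[f/b](ρ[h/a](S)) → 5
  π[h,f](ρ[f/b](ρ[h/a](S))) → 5
  (R − π[h,f](ρ[f/b](ρ[h/a](S)))) → 3
  S → 5
  ((R − π[h,f](ρ[f/b](ρ[h/a](S)))) ⋈[f=a] S) → 2

|E| = 2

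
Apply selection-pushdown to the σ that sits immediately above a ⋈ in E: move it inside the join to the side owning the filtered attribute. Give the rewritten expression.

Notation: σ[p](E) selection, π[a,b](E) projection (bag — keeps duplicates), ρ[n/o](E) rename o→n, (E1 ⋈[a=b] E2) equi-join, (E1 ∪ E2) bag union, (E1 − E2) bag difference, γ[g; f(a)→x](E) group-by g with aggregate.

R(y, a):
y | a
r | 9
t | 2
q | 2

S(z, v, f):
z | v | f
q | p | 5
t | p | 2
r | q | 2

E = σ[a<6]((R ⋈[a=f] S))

σ filters on a, owned by the left side.
E' = (σ[a<6](R) ⋈[a=f] S)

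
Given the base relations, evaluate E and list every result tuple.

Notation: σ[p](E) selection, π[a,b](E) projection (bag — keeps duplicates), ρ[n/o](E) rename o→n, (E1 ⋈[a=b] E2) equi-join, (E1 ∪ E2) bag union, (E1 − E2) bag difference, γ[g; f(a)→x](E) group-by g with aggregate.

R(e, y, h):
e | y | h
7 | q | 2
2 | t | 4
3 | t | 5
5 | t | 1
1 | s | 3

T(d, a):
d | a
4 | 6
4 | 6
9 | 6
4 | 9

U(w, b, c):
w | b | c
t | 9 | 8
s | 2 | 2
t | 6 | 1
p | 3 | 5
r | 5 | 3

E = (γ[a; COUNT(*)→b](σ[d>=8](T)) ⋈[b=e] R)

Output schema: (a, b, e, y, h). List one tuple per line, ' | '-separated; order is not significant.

Subexpression sizes:
  T → 4
  σ[d>=8](T) → 1
  γ[a; COUNT(*)→b](σ[d>=8](T)) → 1
  R → 5
  (γ[a; COUNT(*)→b](σ[d>=8](T)) ⋈[b=e] R) → 1

== RESULT ==
a | b | e | y | h
6 | 1 | 1 | s | 3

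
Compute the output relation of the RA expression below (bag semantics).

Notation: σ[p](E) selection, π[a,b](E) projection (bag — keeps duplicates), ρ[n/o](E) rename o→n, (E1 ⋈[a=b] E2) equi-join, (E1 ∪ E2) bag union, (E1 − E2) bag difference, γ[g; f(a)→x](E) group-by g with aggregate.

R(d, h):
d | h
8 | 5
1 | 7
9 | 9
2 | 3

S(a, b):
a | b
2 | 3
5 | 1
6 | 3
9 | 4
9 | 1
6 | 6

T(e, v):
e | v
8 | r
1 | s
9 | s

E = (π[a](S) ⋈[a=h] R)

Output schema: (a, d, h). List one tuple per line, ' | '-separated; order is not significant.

Per-node cardinality:
  S → 6
  π[a](S) → 6
  R → 4
  (π[a](S) ⋈[a=h] R) → 3

== RESULT ==
a | d | h
5 | 8 | 5
9 | 9 | 9
9 | 9 | 9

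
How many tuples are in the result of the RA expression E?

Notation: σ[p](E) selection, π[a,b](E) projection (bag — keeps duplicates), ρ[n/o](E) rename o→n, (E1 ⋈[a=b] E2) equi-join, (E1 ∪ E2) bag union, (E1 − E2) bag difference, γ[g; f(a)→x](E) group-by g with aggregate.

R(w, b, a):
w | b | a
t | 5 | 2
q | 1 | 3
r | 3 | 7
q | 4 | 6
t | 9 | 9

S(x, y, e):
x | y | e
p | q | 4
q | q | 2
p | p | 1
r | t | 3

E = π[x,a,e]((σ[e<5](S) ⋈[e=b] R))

Per-node cardinality:
  S → 4
  σ[e<5](S) → 4
  R → 5
  (σ[e<5](S) ⋈[e=b] R) → 3
  π[x,a,e]((σ[e<5](S) ⋈[e=b] R)) → 3

|E| = 3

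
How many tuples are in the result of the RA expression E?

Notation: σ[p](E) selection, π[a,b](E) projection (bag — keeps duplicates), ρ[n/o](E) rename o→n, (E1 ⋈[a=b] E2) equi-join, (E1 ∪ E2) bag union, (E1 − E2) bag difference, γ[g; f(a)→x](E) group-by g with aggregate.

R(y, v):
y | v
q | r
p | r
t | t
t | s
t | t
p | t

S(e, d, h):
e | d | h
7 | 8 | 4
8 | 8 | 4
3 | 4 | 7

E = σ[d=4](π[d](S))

Row counts bottom-up:
  S → 3
  π[d](S) → 3
  σ[d=4](π[d](S)) → 1

|E| = 1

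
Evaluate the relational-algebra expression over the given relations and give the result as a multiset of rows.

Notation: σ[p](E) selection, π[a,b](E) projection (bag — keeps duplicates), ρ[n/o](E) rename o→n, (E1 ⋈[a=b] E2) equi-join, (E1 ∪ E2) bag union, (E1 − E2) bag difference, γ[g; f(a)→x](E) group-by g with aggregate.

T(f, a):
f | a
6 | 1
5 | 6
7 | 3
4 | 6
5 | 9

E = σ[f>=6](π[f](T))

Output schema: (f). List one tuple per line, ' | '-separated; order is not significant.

Row counts bottom-up:
  T → 5
  π[f](T) → 5
  σ[f>=6](π[f](T)) → 2

== RESULT ==
f
6
7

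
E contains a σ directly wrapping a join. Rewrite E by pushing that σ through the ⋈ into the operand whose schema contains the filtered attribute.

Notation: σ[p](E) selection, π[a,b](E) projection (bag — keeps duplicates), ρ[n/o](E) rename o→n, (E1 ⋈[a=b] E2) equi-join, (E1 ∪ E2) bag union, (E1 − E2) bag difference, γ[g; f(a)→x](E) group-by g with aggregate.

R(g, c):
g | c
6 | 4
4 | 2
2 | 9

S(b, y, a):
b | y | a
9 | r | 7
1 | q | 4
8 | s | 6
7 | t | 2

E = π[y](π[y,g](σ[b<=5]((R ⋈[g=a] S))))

σ filters on b, owned by the right side.
E' = π[y](π[y,g]((R ⋈[g=a] σ[b<=5](S))))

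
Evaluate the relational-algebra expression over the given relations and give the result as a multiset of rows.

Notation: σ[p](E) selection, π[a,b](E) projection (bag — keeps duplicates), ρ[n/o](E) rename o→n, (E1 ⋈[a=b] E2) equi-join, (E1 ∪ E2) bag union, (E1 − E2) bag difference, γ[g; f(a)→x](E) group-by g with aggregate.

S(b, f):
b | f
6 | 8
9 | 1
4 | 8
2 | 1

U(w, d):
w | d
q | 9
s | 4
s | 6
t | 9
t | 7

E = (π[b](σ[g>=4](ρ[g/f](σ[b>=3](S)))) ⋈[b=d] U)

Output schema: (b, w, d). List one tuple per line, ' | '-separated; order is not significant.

Row counts bottom-up:
  S → 4
  σ[b>=3](S) → 3
  ρ[g/f](σ[b>=3](S)) → 3
  σ[g>=4](ρ[g/f](σ[b>=3](S))) → 2
  π[b](σ[g>=4](ρ[g/f](σ[b>=3](S)))) → 2
  U → 5
  (π[b](σ[g>=4](ρ[g/f](σ[b>=3](S)))) ⋈[b=d] U) → 2

== RESULT ==
b | w | d
4 | s | 4
6 | s | 6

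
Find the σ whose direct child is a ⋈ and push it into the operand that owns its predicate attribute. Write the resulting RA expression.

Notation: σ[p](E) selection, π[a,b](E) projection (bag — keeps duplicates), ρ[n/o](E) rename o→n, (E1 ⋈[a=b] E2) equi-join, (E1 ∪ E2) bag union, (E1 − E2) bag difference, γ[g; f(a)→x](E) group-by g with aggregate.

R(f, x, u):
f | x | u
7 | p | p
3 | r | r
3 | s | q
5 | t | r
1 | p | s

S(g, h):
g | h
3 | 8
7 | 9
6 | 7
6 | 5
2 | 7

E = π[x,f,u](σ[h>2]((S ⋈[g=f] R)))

σ filters on h, owned by the left side.
E' = π[x,f,u]((σ[h>2](S) ⋈[g=f] R))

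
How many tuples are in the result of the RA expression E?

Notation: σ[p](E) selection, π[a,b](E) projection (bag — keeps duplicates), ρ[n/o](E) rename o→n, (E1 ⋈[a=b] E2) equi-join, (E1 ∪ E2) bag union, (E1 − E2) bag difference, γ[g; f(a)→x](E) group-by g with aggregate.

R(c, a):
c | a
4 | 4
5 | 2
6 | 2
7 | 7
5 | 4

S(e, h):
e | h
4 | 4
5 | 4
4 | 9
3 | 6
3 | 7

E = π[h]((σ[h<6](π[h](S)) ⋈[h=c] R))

Per-node cardinality:
  S → 5
  π[h](S) → 5
  σ[h<6](π[h](S)) → 2
  R → 5
  (σ[h<6](π[h](S)) ⋈[h=c] R) → 2
  π[h]((σ[h<6](π[h](S)) ⋈[h=c] R)) → 2

|E| = 2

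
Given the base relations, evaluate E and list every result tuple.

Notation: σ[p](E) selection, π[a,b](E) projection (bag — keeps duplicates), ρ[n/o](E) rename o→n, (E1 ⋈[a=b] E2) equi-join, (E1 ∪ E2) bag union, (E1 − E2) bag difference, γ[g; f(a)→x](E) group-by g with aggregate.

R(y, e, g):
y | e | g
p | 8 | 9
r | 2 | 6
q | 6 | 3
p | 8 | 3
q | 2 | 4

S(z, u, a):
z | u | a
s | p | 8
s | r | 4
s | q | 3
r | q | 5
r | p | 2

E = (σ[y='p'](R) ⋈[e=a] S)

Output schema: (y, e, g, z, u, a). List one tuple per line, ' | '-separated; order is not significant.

Row counts bottom-up:
  R → 5
  σ[y='p'](R) → 2
  S → 5
  (σ[y='p'](R) ⋈[e=a] S) → 2

== RESULT ==
y | e | g | z | u | a
p | 8 | 3 | s | p | 8
p | 8 | 9 | s | p | 8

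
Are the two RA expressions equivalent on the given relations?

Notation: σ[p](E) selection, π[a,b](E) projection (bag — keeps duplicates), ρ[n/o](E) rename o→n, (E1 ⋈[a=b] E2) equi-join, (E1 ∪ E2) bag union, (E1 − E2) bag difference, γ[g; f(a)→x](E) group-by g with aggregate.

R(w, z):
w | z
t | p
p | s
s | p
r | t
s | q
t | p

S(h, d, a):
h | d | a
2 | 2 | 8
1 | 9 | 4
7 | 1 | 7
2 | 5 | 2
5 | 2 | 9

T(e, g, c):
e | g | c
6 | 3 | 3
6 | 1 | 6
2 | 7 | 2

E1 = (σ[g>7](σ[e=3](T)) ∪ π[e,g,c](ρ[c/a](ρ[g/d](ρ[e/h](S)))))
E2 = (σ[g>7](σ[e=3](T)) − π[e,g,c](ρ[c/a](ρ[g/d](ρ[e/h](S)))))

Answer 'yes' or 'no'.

E1 subexpression sizes:
  T → 3
  σ[e=3](T) → 0
  σ[g>7](σ[e=3](T)) → 0
  S → 5
  ρ[e/h](S) → 5
  ρ[g/d](ρ[e/h](S)) → 5
  ρ[c/a](ρ[g/d](ρ[e/h](S))) → 5
  π[e,g,c](ρ[c/a](ρ[g/d](ρ[e/h](S)))) → 5
  (σ[g>7](σ[e=3](T)) ∪ π[e,g,c](ρ[c/a](ρ[g/d](ρ[e/h](S))))) → 5
E2 subexpression sizes:
  T → 3
  σ[e=3](T) → 0
  σ[g>7](σ[e=3](T)) → 0
  S → 5
  ρ[e/h](S) → 5
  ρ[g/d](ρ[e/h](S)) → 5
  ρ[c/a](ρ[g/d](ρ[e/h](S))) → 5
  π[e,g,c](ρ[c/a](ρ[g/d](ρ[e/h](S)))) → 5
  (σ[g>7](σ[e=3](T)) − π[e,g,c](ρ[c/a](ρ[g/d](ρ[e/h](S))))) → 0

E1 result:
e | g | c
1 | 9 | 4
2 | 2 | 8
2 | 5 | 2
5 | 2 | 9
7 | 1 | 7
E2 result:
e | g | c
(0 rows)
Witness: (1, 9, 4) appears 1× in E1 but 0× in E2.

no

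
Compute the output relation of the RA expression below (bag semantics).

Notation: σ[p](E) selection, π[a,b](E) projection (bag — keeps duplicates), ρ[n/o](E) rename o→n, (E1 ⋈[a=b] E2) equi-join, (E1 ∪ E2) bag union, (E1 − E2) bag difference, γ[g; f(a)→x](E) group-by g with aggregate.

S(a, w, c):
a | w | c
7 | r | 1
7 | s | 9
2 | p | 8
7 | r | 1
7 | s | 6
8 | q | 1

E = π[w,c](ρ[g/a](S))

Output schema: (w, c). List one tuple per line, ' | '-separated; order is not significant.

Per-node cardinality:
  S → 6
  ρ[g/a](S) → 6
  π[w,c](ρ[g/a](S)) → 6

== RESULT ==
w | c
p | 8
q | 1
r | 1
r | 1
s | 6
s | 9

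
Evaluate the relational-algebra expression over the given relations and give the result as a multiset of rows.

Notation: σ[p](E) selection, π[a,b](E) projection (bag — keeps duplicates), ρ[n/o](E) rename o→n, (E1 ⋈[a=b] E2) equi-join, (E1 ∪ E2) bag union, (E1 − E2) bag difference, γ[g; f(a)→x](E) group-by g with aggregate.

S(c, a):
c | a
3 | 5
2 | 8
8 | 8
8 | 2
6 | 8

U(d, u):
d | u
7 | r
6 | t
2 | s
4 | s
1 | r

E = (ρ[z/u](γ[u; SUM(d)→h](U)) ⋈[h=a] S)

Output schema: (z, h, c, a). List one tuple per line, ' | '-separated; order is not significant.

Stepwise |·|:
  U → 5
  γ[u; SUM(d)→h](U) → 3
  ρ[z/u](γ[u; SUM(d)→h](U)) → 3
  S → 5
  (ρ[z/u](γ[u; SUM(d)→h](U)) ⋈[h=a] S) → 3

== RESULT ==
z | h | c | a
r | 8 | 2 | 8
r | 8 | 6 | 8
r | 8 | 8 | 8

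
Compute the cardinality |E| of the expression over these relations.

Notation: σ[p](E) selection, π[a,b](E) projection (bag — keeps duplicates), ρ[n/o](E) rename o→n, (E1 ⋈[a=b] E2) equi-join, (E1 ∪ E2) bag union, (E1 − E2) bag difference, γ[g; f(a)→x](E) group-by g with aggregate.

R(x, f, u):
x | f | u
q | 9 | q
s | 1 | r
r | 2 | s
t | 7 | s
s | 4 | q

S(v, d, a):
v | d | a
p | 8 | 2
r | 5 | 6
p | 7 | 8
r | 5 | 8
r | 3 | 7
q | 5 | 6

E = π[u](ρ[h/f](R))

Subexpression sizes:
  R → 5
  ρ[h/f](R) → 5
  π[u](ρ[h/f](R)) → 5

|E| = 5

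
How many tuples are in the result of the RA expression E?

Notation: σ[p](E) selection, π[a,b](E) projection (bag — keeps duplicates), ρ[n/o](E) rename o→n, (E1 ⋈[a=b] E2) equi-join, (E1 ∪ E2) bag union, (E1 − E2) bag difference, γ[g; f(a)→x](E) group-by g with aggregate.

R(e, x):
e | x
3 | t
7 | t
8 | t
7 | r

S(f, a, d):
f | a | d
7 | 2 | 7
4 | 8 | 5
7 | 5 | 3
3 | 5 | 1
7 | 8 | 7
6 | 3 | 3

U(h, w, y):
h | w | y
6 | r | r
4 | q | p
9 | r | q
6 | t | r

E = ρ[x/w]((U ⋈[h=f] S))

Subexpression sizes:
  U → 4
  S → 6
  (U ⋈[h=f] S) → 3
  ρ[x/w]((U ⋈[h=f] S)) → 3

|E| = 3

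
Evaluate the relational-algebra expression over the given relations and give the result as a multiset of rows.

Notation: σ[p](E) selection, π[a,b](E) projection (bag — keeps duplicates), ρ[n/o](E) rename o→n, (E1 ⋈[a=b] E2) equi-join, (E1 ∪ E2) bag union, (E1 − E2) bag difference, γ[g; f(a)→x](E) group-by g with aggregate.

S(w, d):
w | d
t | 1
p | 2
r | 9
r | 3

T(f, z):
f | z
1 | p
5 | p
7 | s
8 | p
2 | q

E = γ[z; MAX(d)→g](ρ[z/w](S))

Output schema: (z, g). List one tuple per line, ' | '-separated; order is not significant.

Subexpression sizes:
  S → 4
  ρ[z/w](S) → 4
  γ[z; MAX(d)→g](ρ[z/w](S)) → 3

== RESULT ==
z | g
p | 2
r | 9
t | 1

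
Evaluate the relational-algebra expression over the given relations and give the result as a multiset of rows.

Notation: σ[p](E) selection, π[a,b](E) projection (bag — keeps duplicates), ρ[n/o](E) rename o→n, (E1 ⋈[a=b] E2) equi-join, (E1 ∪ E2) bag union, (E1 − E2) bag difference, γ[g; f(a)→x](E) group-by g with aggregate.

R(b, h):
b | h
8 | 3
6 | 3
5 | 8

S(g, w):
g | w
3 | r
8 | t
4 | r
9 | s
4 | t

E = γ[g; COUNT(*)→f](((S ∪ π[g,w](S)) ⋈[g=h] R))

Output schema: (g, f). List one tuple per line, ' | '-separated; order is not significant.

Per-node cardinality:
  S → 5
  S → 5
  π[g,w](S) → 5
  (S ∪ π[g,w](S)) → 10
  R → 3
  ((S ∪ π[g,w](S)) ⋈[g=h] R) → 6
  γ[g; COUNT(*)→f](((S ∪ π[g,w](S)) ⋈[g=h] R)) → 2

== RESULT ==
g | f
3 | 4
8 | 2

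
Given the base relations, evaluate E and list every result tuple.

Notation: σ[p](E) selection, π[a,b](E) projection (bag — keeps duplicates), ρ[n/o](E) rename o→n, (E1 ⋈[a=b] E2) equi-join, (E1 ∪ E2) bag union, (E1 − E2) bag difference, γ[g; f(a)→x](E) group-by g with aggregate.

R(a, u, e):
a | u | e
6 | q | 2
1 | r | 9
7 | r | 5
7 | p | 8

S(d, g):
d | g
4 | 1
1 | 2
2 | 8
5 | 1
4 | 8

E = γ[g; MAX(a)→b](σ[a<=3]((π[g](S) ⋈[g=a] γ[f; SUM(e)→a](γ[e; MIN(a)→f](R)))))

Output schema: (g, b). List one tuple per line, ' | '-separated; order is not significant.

Per-node cardinality:
  S → 5
  π[g](S) → 5
  R → 4
  γ[e; MIN(a)→f](R) → 4
  γ[f; SUM(e)→a](γ[e; MIN(a)→f](R)) → 3
  (π[g](S) ⋈[g=a] γ[f; SUM(e)→a](γ[e; MIN(a)→f](R))) → 1
  σ[a<=3]((π[g](S) ⋈[g=a] γ[f; SUM(e)→a](γ[e; MIN(a)→f](R)))) → 1
  γ[g; MAX(a)→b](σ[a<=3]((π[g](S) ⋈[g=a] γ[f; SUM(e)→a](γ[e; MIN(a)→f](R))))) → 1

== RESULT ==
g | b
2 | 2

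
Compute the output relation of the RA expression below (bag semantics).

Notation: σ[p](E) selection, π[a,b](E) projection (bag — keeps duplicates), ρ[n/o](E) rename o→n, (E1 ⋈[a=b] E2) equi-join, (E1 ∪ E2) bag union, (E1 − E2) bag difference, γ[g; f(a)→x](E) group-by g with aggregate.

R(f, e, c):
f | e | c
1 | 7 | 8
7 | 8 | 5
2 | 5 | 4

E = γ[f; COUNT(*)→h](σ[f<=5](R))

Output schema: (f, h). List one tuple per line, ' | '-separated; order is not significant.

Per-node cardinality:
  R → 3
  σ[f<=5](R) → 2
  γ[f; COUNT(*)→h](σ[f<=5](R)) → 2

== RESULT ==
f | h
1 | 1
2 | 1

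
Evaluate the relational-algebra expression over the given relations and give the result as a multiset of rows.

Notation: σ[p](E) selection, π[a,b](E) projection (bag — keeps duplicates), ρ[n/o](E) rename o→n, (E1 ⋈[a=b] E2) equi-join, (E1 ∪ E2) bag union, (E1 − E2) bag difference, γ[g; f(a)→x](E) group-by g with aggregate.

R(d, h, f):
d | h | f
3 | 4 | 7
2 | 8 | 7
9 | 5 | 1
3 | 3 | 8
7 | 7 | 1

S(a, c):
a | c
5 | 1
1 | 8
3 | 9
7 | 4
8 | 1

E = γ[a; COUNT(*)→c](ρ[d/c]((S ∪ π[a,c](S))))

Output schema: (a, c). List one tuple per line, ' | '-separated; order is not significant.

Subexpression sizes:
  S → 5
  S → 5
  π[a,c](S) → 5
  (S ∪ π[a,c](S)) → 10
  ρ[d/c]((S ∪ π[a,c](S))) → 10
  γ[a; COUNT(*)→c](ρ[d/c]((S ∪ π[a,c](S)))) → 5

== RESULT ==
a | c
1 | 2
3 | 2
5 | 2
7 | 2
8 | 2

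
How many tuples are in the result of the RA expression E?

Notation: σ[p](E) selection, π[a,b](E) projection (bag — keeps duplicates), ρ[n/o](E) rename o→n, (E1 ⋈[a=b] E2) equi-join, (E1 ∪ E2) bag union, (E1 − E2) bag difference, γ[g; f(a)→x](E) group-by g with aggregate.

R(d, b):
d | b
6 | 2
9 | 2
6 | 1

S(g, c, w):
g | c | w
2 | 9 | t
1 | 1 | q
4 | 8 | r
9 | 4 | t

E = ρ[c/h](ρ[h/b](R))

Stepwise |·|:
  R → 3
  ρ[h/b](R) → 3
  ρ[c/h](ρ[h/b](R)) → 3

|E| = 3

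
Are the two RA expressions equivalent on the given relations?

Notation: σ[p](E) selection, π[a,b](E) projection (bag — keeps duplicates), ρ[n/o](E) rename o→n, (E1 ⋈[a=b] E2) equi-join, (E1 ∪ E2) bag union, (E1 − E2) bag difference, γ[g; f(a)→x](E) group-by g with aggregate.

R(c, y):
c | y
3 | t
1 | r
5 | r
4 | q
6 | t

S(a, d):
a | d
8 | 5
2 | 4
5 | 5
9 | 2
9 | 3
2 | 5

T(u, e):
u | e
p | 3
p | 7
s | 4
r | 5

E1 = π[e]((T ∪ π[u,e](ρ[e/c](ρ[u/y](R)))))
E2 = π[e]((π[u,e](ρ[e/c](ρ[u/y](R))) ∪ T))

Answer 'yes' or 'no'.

E1 per-node cardinality:
  T → 4
  R → 5
  ρ[u/y](R) → 5
  ρ[e/c](ρ[u/y](R)) → 5
  π[u,e](ρ[e/c](ρ[u/y](R))) → 5
  (T ∪ π[u,e](ρ[e/c](ρ[u/y](R)))) → 9
  π[e]((T ∪ π[u,e](ρ[e/c](ρ[u/y](R))))) → 9
E2 per-node cardinality:
  R → 5
  ρ[u/y](R) → 5
  ρ[e/c](ρ[u/y](R)) → 5
  π[u,e](ρ[e/c](ρ[u/y](R))) → 5
  T → 4
  (π[u,e](ρ[e/c](ρ[u/y](R))) ∪ T) → 9
  π[e]((π[u,e](ρ[e/c](ρ[u/y](R))) ∪ T)) → 9

E1 and E2 produce the same multiset:
e
1
3
3
4
4
5
5
6
7

yes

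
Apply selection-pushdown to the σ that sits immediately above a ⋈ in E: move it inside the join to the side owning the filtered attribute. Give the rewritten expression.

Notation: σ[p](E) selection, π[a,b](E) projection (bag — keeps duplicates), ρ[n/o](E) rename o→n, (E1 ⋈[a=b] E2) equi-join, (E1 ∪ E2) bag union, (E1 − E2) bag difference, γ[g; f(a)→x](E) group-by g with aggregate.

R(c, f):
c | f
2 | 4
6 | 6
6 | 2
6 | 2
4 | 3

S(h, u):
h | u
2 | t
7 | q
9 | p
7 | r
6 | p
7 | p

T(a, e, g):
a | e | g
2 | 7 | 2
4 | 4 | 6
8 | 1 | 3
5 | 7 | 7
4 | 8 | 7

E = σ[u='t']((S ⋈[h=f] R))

σ filters on u, owned by the left side.
E' = (σ[u='t'](S) ⋈[h=f] R)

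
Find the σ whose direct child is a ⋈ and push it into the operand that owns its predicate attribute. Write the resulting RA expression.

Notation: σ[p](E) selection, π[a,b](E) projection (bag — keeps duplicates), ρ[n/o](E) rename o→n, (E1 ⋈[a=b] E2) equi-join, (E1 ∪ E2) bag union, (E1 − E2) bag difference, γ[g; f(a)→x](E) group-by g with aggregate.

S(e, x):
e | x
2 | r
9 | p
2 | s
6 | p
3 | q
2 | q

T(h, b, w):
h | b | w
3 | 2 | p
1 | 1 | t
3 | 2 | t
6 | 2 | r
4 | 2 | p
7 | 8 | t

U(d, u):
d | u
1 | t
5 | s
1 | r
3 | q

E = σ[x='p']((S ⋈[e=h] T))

σ filters on x, owned by the left side.
E' = (σ[x='p'](S) ⋈[e=h] T)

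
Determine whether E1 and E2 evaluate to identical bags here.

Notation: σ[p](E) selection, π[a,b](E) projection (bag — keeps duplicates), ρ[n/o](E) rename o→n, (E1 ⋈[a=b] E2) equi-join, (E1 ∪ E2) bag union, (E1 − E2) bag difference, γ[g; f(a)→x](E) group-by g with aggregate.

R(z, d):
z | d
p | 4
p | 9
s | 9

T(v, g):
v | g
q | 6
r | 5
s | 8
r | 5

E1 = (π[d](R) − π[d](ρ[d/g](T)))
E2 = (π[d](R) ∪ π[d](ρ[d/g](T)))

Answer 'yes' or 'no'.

E1 per-node cardinality:
  R → 3
  π[d](R) → 3
  T → 4
  ρ[d/g](T) → 4
  π[d](ρ[d/g](T)) → 4
  (π[d](R) − π[d](ρ[d/g](T))) → 3
E2 per-node cardinality:
  R → 3
  π[d](R) → 3
  T → 4
  ρ[d/g](T) → 4
  π[d](ρ[d/g](T)) → 4
  (π[d](R) ∪ π[d](ρ[d/g](T))) → 7

E1 result:
d
4
9
9
E2 result:
d
4
5
5
6
8
9
9
Witness: (6,) appears 0× in E1 but 1× in E2.

no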